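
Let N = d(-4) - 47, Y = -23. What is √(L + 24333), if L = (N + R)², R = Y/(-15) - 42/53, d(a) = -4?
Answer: √16975546261/795 ≈ 163.89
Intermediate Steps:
R = 589/795 (R = -23/(-15) - 42/53 = -23*(-1/15) - 42*1/53 = 23/15 - 42/53 = 589/795 ≈ 0.74088)
N = -51 (N = -4 - 47 = -51)
L = 1596481936/632025 (L = (-51 + 589/795)² = (-39956/795)² = 1596481936/632025 ≈ 2526.0)
√(L + 24333) = √(1596481936/632025 + 24333) = √(16975546261/632025) = √16975546261/795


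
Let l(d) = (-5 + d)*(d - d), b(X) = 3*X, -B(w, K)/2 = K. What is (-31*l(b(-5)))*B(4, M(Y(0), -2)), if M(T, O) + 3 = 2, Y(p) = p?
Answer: 0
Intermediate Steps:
M(T, O) = -1 (M(T, O) = -3 + 2 = -1)
B(w, K) = -2*K
l(d) = 0 (l(d) = (-5 + d)*0 = 0)
(-31*l(b(-5)))*B(4, M(Y(0), -2)) = (-31*0)*(-2*(-1)) = 0*2 = 0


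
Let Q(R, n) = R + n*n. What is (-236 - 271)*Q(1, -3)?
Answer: -5070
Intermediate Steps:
Q(R, n) = R + n²
(-236 - 271)*Q(1, -3) = (-236 - 271)*(1 + (-3)²) = -507*(1 + 9) = -507*10 = -5070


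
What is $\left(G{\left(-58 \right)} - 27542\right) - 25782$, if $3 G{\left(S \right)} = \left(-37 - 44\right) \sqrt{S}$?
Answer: $-53324 - 27 i \sqrt{58} \approx -53324.0 - 205.63 i$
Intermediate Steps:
$G{\left(S \right)} = - 27 \sqrt{S}$ ($G{\left(S \right)} = \frac{\left(-37 - 44\right) \sqrt{S}}{3} = \frac{\left(-81\right) \sqrt{S}}{3} = - 27 \sqrt{S}$)
$\left(G{\left(-58 \right)} - 27542\right) - 25782 = \left(- 27 \sqrt{-58} - 27542\right) - 25782 = \left(- 27 i \sqrt{58} - 27542\right) - 25782 = \left(-27542 - 27 i \sqrt{58}\right) - 25782 = -53324 - 27 i \sqrt{58}$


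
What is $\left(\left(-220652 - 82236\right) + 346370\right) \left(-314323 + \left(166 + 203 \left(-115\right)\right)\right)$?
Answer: $-14675261964$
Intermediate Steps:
$\left(\left(-220652 - 82236\right) + 346370\right) \left(-314323 + \left(166 + 203 \left(-115\right)\right)\right) = \left(-302888 + 346370\right) \left(-314323 + \left(166 - 23345\right)\right) = 43482 \left(-314323 - 23179\right) = 43482 \left(-337502\right) = -14675261964$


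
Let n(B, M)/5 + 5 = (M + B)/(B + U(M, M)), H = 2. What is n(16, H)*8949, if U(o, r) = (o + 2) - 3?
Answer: -2997915/17 ≈ -1.7635e+5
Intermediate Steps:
U(o, r) = -1 + o (U(o, r) = (2 + o) - 3 = -1 + o)
n(B, M) = -25 + 5*(B + M)/(-1 + B + M) (n(B, M) = -25 + 5*((M + B)/(B + (-1 + M))) = -25 + 5*((B + M)/(-1 + B + M)) = -25 + 5*(B + M)/(-1 + B + M))
n(16, H)*8949 = (5*(5 - 4*16 - 4*2)/(-1 + 16 + 2))*8949 = (5*(5 - 64 - 8)/17)*8949 = (5*(1/17)*(-67))*8949 = -335/17*8949 = -2997915/17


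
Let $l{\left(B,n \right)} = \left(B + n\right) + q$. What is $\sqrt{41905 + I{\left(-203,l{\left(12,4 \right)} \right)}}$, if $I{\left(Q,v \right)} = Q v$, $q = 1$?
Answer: $\sqrt{38454} \approx 196.1$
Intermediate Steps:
$l{\left(B,n \right)} = 1 + B + n$ ($l{\left(B,n \right)} = \left(B + n\right) + 1 = 1 + B + n$)
$\sqrt{41905 + I{\left(-203,l{\left(12,4 \right)} \right)}} = \sqrt{41905 - 203 \left(1 + 12 + 4\right)} = \sqrt{41905 - 3451} = \sqrt{38454}$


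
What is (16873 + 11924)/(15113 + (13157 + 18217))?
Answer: 993/1603 ≈ 0.61946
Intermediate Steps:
(16873 + 11924)/(15113 + (13157 + 18217)) = 28797/(15113 + 31374) = 28797/46487 = 28797*(1/46487) = 993/1603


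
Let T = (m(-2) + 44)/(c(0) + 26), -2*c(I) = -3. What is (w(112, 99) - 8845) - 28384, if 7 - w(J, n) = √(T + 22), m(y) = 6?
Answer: -37222 - √2882/11 ≈ -37227.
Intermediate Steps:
c(I) = 3/2 (c(I) = -½*(-3) = 3/2)
T = 20/11 (T = (6 + 44)/(3/2 + 26) = 50/(55/2) = 50*(2/55) = 20/11 ≈ 1.8182)
w(J, n) = 7 - √2882/11 (w(J, n) = 7 - √(20/11 + 22) = 7 - √(262/11) = 7 - √2882/11)
(w(112, 99) - 8845) - 28384 = ((7 - √2882/11) - 8845) - 28384 = (-8838 - √2882/11) - 28384 = -37222 - √2882/11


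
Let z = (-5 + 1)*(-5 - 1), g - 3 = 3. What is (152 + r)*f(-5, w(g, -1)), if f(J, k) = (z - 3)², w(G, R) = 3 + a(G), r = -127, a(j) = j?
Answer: 11025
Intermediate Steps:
g = 6 (g = 3 + 3 = 6)
w(G, R) = 3 + G
z = 24 (z = -4*(-6) = 24)
f(J, k) = 441 (f(J, k) = (24 - 3)² = 21² = 441)
(152 + r)*f(-5, w(g, -1)) = (152 - 127)*441 = 25*441 = 11025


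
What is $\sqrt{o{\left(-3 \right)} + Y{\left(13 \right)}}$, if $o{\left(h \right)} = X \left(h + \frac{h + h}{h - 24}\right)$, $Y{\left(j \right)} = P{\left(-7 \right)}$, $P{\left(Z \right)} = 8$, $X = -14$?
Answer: $\frac{\sqrt{422}}{3} \approx 6.8475$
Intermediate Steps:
$Y{\left(j \right)} = 8$
$o{\left(h \right)} = - 14 h - \frac{28 h}{-24 + h}$ ($o{\left(h \right)} = - 14 \left(h + \frac{h + h}{h - 24}\right) = - 14 \left(h + \frac{2 h}{-24 + h}\right) = - 14 h - \frac{28 h}{-24 + h}$)
$\sqrt{o{\left(-3 \right)} + Y{\left(13 \right)}} = \sqrt{14 \left(-3\right) \frac{1}{-24 - 3} \left(22 - -3\right) + 8} = \sqrt{14 \left(-3\right) \frac{1}{-27} \left(22 + 3\right) + 8} = \sqrt{14 \left(-3\right) \left(- \frac{1}{27}\right) 25 + 8} = \sqrt{\frac{350}{9} + 8} = \sqrt{\frac{422}{9}} = \frac{\sqrt{422}}{3}$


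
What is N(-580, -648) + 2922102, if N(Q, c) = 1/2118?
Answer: 6189012037/2118 ≈ 2.9221e+6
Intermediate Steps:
N(Q, c) = 1/2118
N(-580, -648) + 2922102 = 1/2118 + 2922102 = 6189012037/2118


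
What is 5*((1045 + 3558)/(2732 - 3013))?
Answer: -23015/281 ≈ -81.904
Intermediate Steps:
5*((1045 + 3558)/(2732 - 3013)) = 5*(4603/(-281)) = 5*(4603*(-1/281)) = 5*(-4603/281) = -23015/281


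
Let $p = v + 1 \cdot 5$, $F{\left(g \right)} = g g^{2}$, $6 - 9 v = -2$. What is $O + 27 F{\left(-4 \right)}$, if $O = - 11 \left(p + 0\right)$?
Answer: $- \frac{16135}{9} \approx -1792.8$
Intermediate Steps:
$v = \frac{8}{9}$ ($v = \frac{2}{3} - - \frac{2}{9} = \frac{2}{3} + \frac{2}{9} = \frac{8}{9} \approx 0.88889$)
$F{\left(g \right)} = g^{3}$
$p = \frac{53}{9}$ ($p = \frac{8}{9} + 1 \cdot 5 = \frac{8}{9} + 5 = \frac{53}{9} \approx 5.8889$)
$O = - \frac{583}{9}$ ($O = - 11 \left(\frac{53}{9} + 0\right) = \left(-11\right) \frac{53}{9} = - \frac{583}{9} \approx -64.778$)
$O + 27 F{\left(-4 \right)} = - \frac{583}{9} + 27 \left(-4\right)^{3} = - \frac{583}{9} + 27 \left(-64\right) = - \frac{583}{9} - 1728 = - \frac{16135}{9}$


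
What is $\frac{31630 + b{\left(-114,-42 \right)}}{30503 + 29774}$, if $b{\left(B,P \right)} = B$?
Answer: $\frac{31516}{60277} \approx 0.52285$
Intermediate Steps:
$\frac{31630 + b{\left(-114,-42 \right)}}{30503 + 29774} = \frac{31630 - 114}{30503 + 29774} = \frac{31516}{60277}$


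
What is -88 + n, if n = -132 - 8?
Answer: -228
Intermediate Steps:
n = -140
-88 + n = -88 - 140 = -228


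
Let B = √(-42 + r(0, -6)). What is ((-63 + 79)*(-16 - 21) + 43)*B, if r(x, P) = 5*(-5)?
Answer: -549*I*√67 ≈ -4493.8*I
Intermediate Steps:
r(x, P) = -25
B = I*√67 (B = √(-42 - 25) = √(-67) = I*√67 ≈ 8.1853*I)
((-63 + 79)*(-16 - 21) + 43)*B = ((-63 + 79)*(-16 - 21) + 43)*(I*√67) = (16*(-37) + 43)*(I*√67) = (-592 + 43)*(I*√67) = -549*I*√67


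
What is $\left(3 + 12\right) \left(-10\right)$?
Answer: $-150$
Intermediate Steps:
$\left(3 + 12\right) \left(-10\right) = 15 \left(-10\right) = -150$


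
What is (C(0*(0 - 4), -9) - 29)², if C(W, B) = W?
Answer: 841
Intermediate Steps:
(C(0*(0 - 4), -9) - 29)² = (0*(0 - 4) - 29)² = (0*(-4) - 29)² = (0 - 29)² = (-29)² = 841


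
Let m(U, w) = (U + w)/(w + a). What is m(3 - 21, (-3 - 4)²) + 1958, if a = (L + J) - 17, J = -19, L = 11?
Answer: 47023/24 ≈ 1959.3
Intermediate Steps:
a = -25 (a = (11 - 19) - 17 = -8 - 17 = -25)
m(U, w) = (U + w)/(-25 + w) (m(U, w) = (U + w)/(w - 25) = (U + w)/(-25 + w))
m(3 - 21, (-3 - 4)²) + 1958 = ((3 - 21) + (-3 - 4)²)/(-25 + (-3 - 4)²) + 1958 = (-18 + (-7)²)/(-25 + (-7)²) + 1958 = (-18 + 49)/(-25 + 49) + 1958 = 31/24 + 1958 = 47023/24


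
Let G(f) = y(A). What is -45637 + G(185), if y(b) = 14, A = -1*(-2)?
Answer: -45623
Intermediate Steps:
A = 2
G(f) = 14
-45637 + G(185) = -45637 + 14 = -45623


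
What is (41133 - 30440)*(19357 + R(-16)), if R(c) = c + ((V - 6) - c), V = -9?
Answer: 206824006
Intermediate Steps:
R(c) = -15 (R(c) = c + ((-9 - 6) - c) = c + (-15 - c) = -15)
(41133 - 30440)*(19357 + R(-16)) = (41133 - 30440)*(19357 - 15) = 10693*19342 = 206824006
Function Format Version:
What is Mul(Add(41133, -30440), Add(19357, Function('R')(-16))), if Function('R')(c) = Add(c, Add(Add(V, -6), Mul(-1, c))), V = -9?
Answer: 206824006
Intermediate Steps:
Function('R')(c) = -15 (Function('R')(c) = Add(c, Add(Add(-9, -6), Mul(-1, c))) = Add(c, Add(-15, Mul(-1, c))) = -15)
Mul(Add(41133, -30440), Add(19357, Function('R')(-16))) = Mul(Add(41133, -30440), Add(19357, -15)) = Mul(10693, 19342) = 206824006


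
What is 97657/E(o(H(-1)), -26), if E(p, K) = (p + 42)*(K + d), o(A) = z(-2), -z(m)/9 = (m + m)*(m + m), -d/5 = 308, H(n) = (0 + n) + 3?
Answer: 97657/159732 ≈ 0.61138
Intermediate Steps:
H(n) = 3 + n (H(n) = n + 3 = 3 + n)
d = -1540 (d = -5*308 = -1540)
z(m) = -36*m² (z(m) = -9*(m + m)*(m + m) = -9*2*m*2*m = -36*m²)
o(A) = -144 (o(A) = -36*(-2)² = -36*4 = -144)
E(p, K) = (-1540 + K)*(42 + p) (E(p, K) = (p + 42)*(K - 1540) = (42 + p)*(-1540 + K) = (-1540 + K)*(42 + p))
97657/E(o(H(-1)), -26) = 97657/(-64680 - 1540*(-144) + 42*(-26) - 26*(-144)) = 97657/(-64680 + 221760 - 1092 + 3744) = 97657/159732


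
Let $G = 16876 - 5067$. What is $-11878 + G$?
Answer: $-69$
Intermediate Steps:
$G = 11809$ ($G = 16876 - 5067 = 11809$)
$-11878 + G = -11878 + 11809 = -69$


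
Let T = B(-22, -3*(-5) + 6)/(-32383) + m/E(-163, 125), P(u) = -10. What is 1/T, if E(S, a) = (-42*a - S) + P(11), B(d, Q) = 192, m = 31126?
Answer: -165056151/1008931882 ≈ -0.16359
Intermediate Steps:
E(S, a) = -10 - S - 42*a (E(S, a) = (-42*a - S) - 10 = (-S - 42*a) - 10 = -10 - S - 42*a)
T = -1008931882/165056151 (T = 192/(-32383) + 31126/(-10 - 1*(-163) - 42*125) = 192*(-1/32383) + 31126/(-10 + 163 - 5250) = -192/32383 + 31126/(-5097) = -192/32383 + 31126*(-1/5097) = -192/32383 - 31126/5097 = -1008931882/165056151 ≈ -6.1127)
1/T = 1/(-1008931882/165056151) = -165056151/1008931882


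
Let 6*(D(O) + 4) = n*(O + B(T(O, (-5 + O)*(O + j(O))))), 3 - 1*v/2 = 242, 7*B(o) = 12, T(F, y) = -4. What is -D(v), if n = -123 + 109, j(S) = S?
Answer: -3322/3 ≈ -1107.3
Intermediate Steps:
B(o) = 12/7 (B(o) = (1/7)*12 = 12/7)
n = -14
v = -478 (v = 6 - 2*242 = 6 - 484 = -478)
D(O) = -8 - 7*O/3 (D(O) = -4 + (-14*(O + 12/7))/6 = -4 + (-14*(12/7 + O))/6 = -4 + (-24 - 14*O)/6 = -4 + (-4 - 7*O/3) = -8 - 7*O/3)
-D(v) = -(-8 - 7/3*(-478)) = -(-8 + 3346/3) = -1*3322/3 = -3322/3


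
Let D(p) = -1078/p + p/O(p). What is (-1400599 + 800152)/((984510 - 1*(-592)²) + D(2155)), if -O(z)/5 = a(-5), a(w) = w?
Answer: -1293963285/1366553813 ≈ -0.94688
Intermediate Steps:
O(z) = 25 (O(z) = -5*(-5) = 25)
D(p) = -1078/p + p/25
(-1400599 + 800152)/((984510 - 1*(-592)²) + D(2155)) = (-1400599 + 800152)/((984510 - 1*(-592)²) + (-1078/2155 + (1/25)*2155)) = -600447/((984510 - 1*350464) + (-1078*1/2155 + 431/5)) = -600447/((984510 - 350464) + (-1078/2155 + 431/5)) = -600447/(634046 + 184683/2155) = -600447/1366553813/2155 = -600447*2155/1366553813 = -1293963285/1366553813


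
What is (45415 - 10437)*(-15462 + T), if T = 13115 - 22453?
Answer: -867454400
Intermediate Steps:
T = -9338
(45415 - 10437)*(-15462 + T) = (45415 - 10437)*(-15462 - 9338) = 34978*(-24800) = -867454400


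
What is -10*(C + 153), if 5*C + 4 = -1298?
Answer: 1074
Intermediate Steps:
C = -1302/5 (C = -⅘ + (⅕)*(-1298) = -⅘ - 1298/5 = -1302/5 ≈ -260.40)
-10*(C + 153) = -10*(-1302/5 + 153) = -10*(-537/5) = 1074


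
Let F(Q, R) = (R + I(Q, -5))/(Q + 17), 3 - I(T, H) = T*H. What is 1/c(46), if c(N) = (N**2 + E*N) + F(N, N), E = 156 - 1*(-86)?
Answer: 7/92767 ≈ 7.5458e-5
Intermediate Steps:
I(T, H) = 3 - H*T (I(T, H) = 3 - T*H = 3 - H*T)
F(Q, R) = (3 + R + 5*Q)/(17 + Q) (F(Q, R) = (R + (3 - 1*(-5)*Q))/(Q + 17) = (R + (3 + 5*Q))/(17 + Q) = (3 + R + 5*Q)/(17 + Q))
E = 242 (E = 156 + 86 = 242)
c(N) = N**2 + 242*N + (3 + 6*N)/(17 + N) (c(N) = (N**2 + 242*N) + (3 + N + 5*N)/(17 + N) = (N**2 + 242*N) + (3 + 6*N)/(17 + N) = N**2 + 242*N + (3 + 6*N)/(17 + N))
1/c(46) = 1/((3 + 6*46 + 46*(17 + 46)*(242 + 46))/(17 + 46)) = 1/((3 + 276 + 46*63*288)/63) = 1/((3 + 276 + 834624)/63) = 1/((1/63)*834903) = 1/(92767/7) = 7/92767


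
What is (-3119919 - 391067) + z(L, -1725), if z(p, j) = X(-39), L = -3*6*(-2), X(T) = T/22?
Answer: -77241731/22 ≈ -3.5110e+6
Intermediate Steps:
X(T) = T/22 (X(T) = T*(1/22) = T/22)
L = 36 (L = -18*(-2) = 36)
z(p, j) = -39/22 (z(p, j) = (1/22)*(-39) = -39/22)
(-3119919 - 391067) + z(L, -1725) = (-3119919 - 391067) - 39/22 = -3510986 - 39/22 = -77241731/22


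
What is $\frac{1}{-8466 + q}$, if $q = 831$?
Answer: $- \frac{1}{7635} \approx -0.00013098$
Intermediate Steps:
$\frac{1}{-8466 + q} = \frac{1}{-8466 + 831} = \frac{1}{-7635} = - \frac{1}{7635}$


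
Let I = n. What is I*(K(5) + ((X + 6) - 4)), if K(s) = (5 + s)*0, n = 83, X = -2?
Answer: 0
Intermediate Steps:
I = 83
K(s) = 0
I*(K(5) + ((X + 6) - 4)) = 83*(0 + ((-2 + 6) - 4)) = 83*(0 + (4 - 4)) = 83*(0 + 0) = 83*0 = 0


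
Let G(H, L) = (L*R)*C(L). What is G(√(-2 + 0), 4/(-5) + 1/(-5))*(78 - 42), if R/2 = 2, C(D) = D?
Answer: 144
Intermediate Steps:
R = 4 (R = 2*2 = 4)
G(H, L) = 4*L² (G(H, L) = (L*4)*L = (4*L)*L = 4*L²)
G(√(-2 + 0), 4/(-5) + 1/(-5))*(78 - 42) = (4*(4/(-5) + 1/(-5))²)*(78 - 42) = (4*(4*(-⅕) + 1*(-⅕))²)*36 = (4*(-⅘ - ⅕)²)*36 = (4*(-1)²)*36 = (4*1)*36 = 4*36 = 144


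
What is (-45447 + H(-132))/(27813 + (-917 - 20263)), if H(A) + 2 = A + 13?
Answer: -45568/6633 ≈ -6.8699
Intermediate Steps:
H(A) = 11 + A (H(A) = -2 + (A + 13) = -2 + (13 + A) = 11 + A)
(-45447 + H(-132))/(27813 + (-917 - 20263)) = (-45447 + (11 - 132))/(27813 + (-917 - 20263)) = (-45447 - 121)/(27813 - 21180) = -45568/6633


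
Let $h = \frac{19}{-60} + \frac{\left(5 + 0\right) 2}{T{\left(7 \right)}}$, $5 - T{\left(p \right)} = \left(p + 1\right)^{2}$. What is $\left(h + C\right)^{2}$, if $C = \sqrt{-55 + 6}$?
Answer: $\frac{\left(-1721 + 24780 i\right)^{2}}{12531600} \approx -48.764 - 6.8062 i$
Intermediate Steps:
$T{\left(p \right)} = 5 - \left(1 + p\right)^{2}$ ($T{\left(p \right)} = 5 - \left(p + 1\right)^{2} = 5 - \left(1 + p\right)^{2}$)
$C = 7 i$ ($C = \sqrt{-49} = 7 i \approx 7.0 i$)
$h = - \frac{1721}{3540}$ ($h = \frac{19}{-60} + \frac{\left(5 + 0\right) 2}{5 - \left(1 + 7\right)^{2}} = 19 \left(- \frac{1}{60}\right) + \frac{5 \cdot 2}{5 - 8^{2}} = - \frac{19}{60} + \frac{10}{5 - 64} = - \frac{19}{60} + \frac{10}{-59} = - \frac{19}{60} + 10 \left(- \frac{1}{59}\right) = - \frac{19}{60} - \frac{10}{59} = - \frac{1721}{3540} \approx -0.48616$)
$\left(h + C\right)^{2} = \left(- \frac{1721}{3540} + 7 i\right)^{2}$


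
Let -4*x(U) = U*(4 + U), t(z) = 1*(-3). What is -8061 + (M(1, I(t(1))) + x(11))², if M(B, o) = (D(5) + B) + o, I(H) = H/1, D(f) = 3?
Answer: -103055/16 ≈ -6440.9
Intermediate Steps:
t(z) = -3
I(H) = H (I(H) = H*1 = H)
M(B, o) = 3 + B + o (M(B, o) = (3 + B) + o = 3 + B + o)
x(U) = -U*(4 + U)/4
-8061 + (M(1, I(t(1))) + x(11))² = -8061 + ((3 + 1 - 3) - ¼*11*(4 + 11))² = -8061 + (1 - ¼*11*15)² = -8061 + (1 - 165/4)² = -8061 + (-161/4)² = -8061 + 25921/16 = -103055/16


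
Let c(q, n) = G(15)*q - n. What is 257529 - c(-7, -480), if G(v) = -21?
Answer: 256902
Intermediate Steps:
c(q, n) = -n - 21*q (c(q, n) = -21*q - n = -n - 21*q)
257529 - c(-7, -480) = 257529 - (-1*(-480) - 21*(-7)) = 257529 - (480 + 147) = 257529 - 1*627 = 257529 - 627 = 256902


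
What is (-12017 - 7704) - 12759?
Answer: -32480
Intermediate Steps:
(-12017 - 7704) - 12759 = -19721 - 12759 = -32480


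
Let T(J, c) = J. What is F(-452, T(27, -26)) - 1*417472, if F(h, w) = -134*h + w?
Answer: -356877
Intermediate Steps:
F(h, w) = w - 134*h
F(-452, T(27, -26)) - 1*417472 = (27 - 134*(-452)) - 1*417472 = (27 + 60568) - 417472 = 60595 - 417472 = -356877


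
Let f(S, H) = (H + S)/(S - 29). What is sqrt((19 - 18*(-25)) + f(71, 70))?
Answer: sqrt(92582)/14 ≈ 21.734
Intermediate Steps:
f(S, H) = (H + S)/(-29 + S)
sqrt((19 - 18*(-25)) + f(71, 70)) = sqrt((19 - 18*(-25)) + (70 + 71)/(-29 + 71)) = sqrt((19 + 450) + 141/42) = sqrt(469 + (1/42)*141) = sqrt(469 + 47/14) = sqrt(6613/14) = sqrt(92582)/14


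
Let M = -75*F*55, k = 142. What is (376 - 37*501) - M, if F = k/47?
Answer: -267817/47 ≈ -5698.2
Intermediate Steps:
F = 142/47 ≈ 3.0213
M = -585750/47 (M = -75*142/47*55 = -10650/47*55 = -585750/47 ≈ -12463.)
(376 - 37*501) - M = (376 - 37*501) - 1*(-585750/47) = (376 - 18537) + 585750/47 = -18161 + 585750/47 = -267817/47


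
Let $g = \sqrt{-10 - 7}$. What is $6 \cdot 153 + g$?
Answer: $918 + i \sqrt{17} \approx 918.0 + 4.1231 i$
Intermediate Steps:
$g = i \sqrt{17}$ ($g = \sqrt{-17} = i \sqrt{17} \approx 4.1231 i$)
$6 \cdot 153 + g = 6 \cdot 153 + i \sqrt{17} = 918 + i \sqrt{17}$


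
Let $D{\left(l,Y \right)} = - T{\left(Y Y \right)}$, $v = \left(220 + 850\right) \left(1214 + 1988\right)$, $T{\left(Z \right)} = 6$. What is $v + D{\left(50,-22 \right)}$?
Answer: $3426134$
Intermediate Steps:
$v = 3426140$ ($v = 1070 \cdot 3202 = 3426140$)
$D{\left(l,Y \right)} = -6$ ($D{\left(l,Y \right)} = \left(-1\right) 6 = -6$)
$v + D{\left(50,-22 \right)} = 3426140 - 6 = 3426134$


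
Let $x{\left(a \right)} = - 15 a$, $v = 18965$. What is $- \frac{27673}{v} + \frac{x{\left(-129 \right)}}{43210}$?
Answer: $- \frac{231810611}{163895530} \approx -1.4144$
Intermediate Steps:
$- \frac{27673}{v} + \frac{x{\left(-129 \right)}}{43210} = - \frac{27673}{18965} + \frac{\left(-15\right) \left(-129\right)}{43210} = \left(-27673\right) \frac{1}{18965} + 1935 \cdot \frac{1}{43210} = - \frac{27673}{18965} + \frac{387}{8642} = - \frac{231810611}{163895530}$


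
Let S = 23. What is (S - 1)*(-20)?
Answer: -440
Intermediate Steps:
(S - 1)*(-20) = (23 - 1)*(-20) = 22*(-20) = -440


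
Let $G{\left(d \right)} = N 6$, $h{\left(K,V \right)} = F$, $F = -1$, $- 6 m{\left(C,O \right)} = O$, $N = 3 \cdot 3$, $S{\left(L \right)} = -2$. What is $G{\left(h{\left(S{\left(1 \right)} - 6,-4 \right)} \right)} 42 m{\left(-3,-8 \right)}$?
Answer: $3024$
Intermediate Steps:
$N = 9$
$m{\left(C,O \right)} = - \frac{O}{6}$
$h{\left(K,V \right)} = -1$
$G{\left(d \right)} = 54$ ($G{\left(d \right)} = 9 \cdot 6 = 54$)
$G{\left(h{\left(S{\left(1 \right)} - 6,-4 \right)} \right)} 42 m{\left(-3,-8 \right)} = 54 \cdot 42 \left(\left(- \frac{1}{6}\right) \left(-8\right)\right) = 2268 \cdot \frac{4}{3} = 3024$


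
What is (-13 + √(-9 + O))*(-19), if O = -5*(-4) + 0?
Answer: 247 - 19*√11 ≈ 183.98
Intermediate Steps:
O = 20 (O = 20 + 0 = 20)
(-13 + √(-9 + O))*(-19) = (-13 + √(-9 + 20))*(-19) = (-13 + √11)*(-19) = 247 - 19*√11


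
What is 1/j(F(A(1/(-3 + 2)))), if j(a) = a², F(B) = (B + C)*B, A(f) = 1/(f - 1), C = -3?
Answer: 16/49 ≈ 0.32653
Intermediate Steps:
A(f) = 1/(-1 + f)
F(B) = B*(-3 + B) (F(B) = (B - 3)*B = (-3 + B)*B = B*(-3 + B))
1/j(F(A(1/(-3 + 2)))) = 1/(((-3 + 1/(-1 + 1/(-3 + 2)))/(-1 + 1/(-3 + 2)))²) = 1/(((-3 + 1/(-1 + 1/(-1)))/(-1 + 1/(-1)))²) = 1/(((-3 + 1/(-1 - 1))/(-1 - 1))²) = 1/(((-3 + 1/(-2))/(-2))²) = 1/((-(-3 - ½)/2)²) = 1/((-½*(-7/2))²) = 1/((7/4)²) = 1/(49/16) = 16/49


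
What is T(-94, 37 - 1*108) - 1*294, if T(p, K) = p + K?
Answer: -459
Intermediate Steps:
T(p, K) = K + p
T(-94, 37 - 1*108) - 1*294 = ((37 - 1*108) - 94) - 1*294 = ((37 - 108) - 94) - 294 = (-71 - 94) - 294 = -165 - 294 = -459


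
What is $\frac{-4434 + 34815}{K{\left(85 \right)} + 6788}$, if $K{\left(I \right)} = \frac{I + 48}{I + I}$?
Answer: $\frac{5164770}{1154093} \approx 4.4752$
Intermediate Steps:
$K{\left(I \right)} = \frac{48 + I}{2 I}$
$\frac{-4434 + 34815}{K{\left(85 \right)} + 6788} = \frac{-4434 + 34815}{\frac{48 + 85}{2 \cdot 85} + 6788} = \frac{30381}{\frac{1}{2} \cdot \frac{1}{85} \cdot 133 + 6788} = \frac{30381}{\frac{133}{170} + 6788} = \frac{30381}{\frac{1154093}{170}} = 30381 \cdot \frac{170}{1154093} = \frac{5164770}{1154093}$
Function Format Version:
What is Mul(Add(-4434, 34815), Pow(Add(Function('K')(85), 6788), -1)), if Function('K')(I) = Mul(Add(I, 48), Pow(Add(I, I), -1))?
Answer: Rational(5164770, 1154093) ≈ 4.4752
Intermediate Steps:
Function('K')(I) = Mul(Rational(1, 2), Pow(I, -1), Add(48, I)) (Function('K')(I) = Mul(Add(48, I), Pow(Mul(2, I), -1)) = Mul(Add(48, I), Mul(Rational(1, 2), Pow(I, -1))) = Mul(Rational(1, 2), Pow(I, -1), Add(48, I)))
Mul(Add(-4434, 34815), Pow(Add(Function('K')(85), 6788), -1)) = Mul(Add(-4434, 34815), Pow(Add(Mul(Rational(1, 2), Pow(85, -1), Add(48, 85)), 6788), -1)) = Mul(30381, Pow(Add(Mul(Rational(1, 2), Rational(1, 85), 133), 6788), -1)) = Mul(30381, Pow(Add(Rational(133, 170), 6788), -1)) = Mul(30381, Pow(Rational(1154093, 170), -1)) = Mul(30381, Rational(170, 1154093)) = Rational(5164770, 1154093)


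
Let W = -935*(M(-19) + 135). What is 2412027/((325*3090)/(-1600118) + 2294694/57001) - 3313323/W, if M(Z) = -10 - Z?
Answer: 2483020348268449009/40779402170320 ≈ 60889.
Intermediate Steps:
W = -134640 (W = -935*((-10 - 1*(-19)) + 135) = -935*((-10 + 19) + 135) = -935*(9 + 135) = -935*144 = -134640)
2412027/((325*3090)/(-1600118) + 2294694/57001) - 3313323/W = 2412027/((325*3090)/(-1600118) + 2294694/57001) - 3313323/(-134640) = 2412027/(1004250*(-1/1600118) + 2294694*(1/57001)) - 3313323*(-1/134640) = 2412027/(-38625/61543 + 134982/3353) + 368147/14960 = 2412027/(8177687601/206353679) + 368147/14960 = 2412027*(206353679/8177687601) + 368147/14960 = 165910215099111/2725895867 + 368147/14960 = 2483020348268449009/40779402170320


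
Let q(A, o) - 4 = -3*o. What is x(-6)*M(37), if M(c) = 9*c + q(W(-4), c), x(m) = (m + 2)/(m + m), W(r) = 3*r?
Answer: 226/3 ≈ 75.333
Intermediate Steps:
q(A, o) = 4 - 3*o
x(m) = (2 + m)/(2*m) (x(m) = (2 + m)/((2*m)) = (2 + m)*(1/(2*m)) = (2 + m)/(2*m))
M(c) = 4 + 6*c (M(c) = 9*c + (4 - 3*c) = 4 + 6*c)
x(-6)*M(37) = ((1/2)*(2 - 6)/(-6))*(4 + 6*37) = ((1/2)*(-1/6)*(-4))*(4 + 222) = (1/3)*226 = 226/3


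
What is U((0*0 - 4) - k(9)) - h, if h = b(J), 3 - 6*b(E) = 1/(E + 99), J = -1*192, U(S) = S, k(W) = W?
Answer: -3767/279 ≈ -13.502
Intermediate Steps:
J = -192
b(E) = ½ - 1/(6*(99 + E)) (b(E) = ½ - 1/(6*(E + 99)) = ½ - 1/(6*(99 + E)))
h = 140/279 (h = (296 + 3*(-192))/(6*(99 - 192)) = (⅙)*(296 - 576)/(-93) = (⅙)*(-1/93)*(-280) = 140/279 ≈ 0.50179)
U((0*0 - 4) - k(9)) - h = ((0*0 - 4) - 1*9) - 1*140/279 = ((0 - 4) - 9) - 140/279 = (-4 - 9) - 140/279 = -13 - 140/279 = -3767/279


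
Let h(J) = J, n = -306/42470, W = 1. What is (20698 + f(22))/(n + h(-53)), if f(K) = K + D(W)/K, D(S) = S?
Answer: -9679783635/24763376 ≈ -390.89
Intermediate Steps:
n = -153/21235 (n = -306*1/42470 = -153/21235 ≈ -0.0072051)
f(K) = K + 1/K
(20698 + f(22))/(n + h(-53)) = (20698 + (22 + 1/22))/(-153/21235 - 53) = (20698 + (22 + 1/22))/(-1125608/21235) = (20698 + 485/22)*(-21235/1125608) = (455841/22)*(-21235/1125608) = -9679783635/24763376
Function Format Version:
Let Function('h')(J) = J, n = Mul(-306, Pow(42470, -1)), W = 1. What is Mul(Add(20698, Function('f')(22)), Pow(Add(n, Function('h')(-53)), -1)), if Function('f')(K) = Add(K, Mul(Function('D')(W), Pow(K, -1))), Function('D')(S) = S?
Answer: Rational(-9679783635, 24763376) ≈ -390.89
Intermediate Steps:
n = Rational(-153, 21235) (n = Mul(-306, Rational(1, 42470)) = Rational(-153, 21235) ≈ -0.0072051)
Function('f')(K) = Add(K, Pow(K, -1)) (Function('f')(K) = Add(K, Mul(1, Pow(K, -1))) = Add(K, Pow(K, -1)))
Mul(Add(20698, Function('f')(22)), Pow(Add(n, Function('h')(-53)), -1)) = Mul(Add(20698, Add(22, Pow(22, -1))), Pow(Add(Rational(-153, 21235), -53), -1)) = Mul(Add(20698, Add(22, Rational(1, 22))), Pow(Rational(-1125608, 21235), -1)) = Mul(Add(20698, Rational(485, 22)), Rational(-21235, 1125608)) = Mul(Rational(455841, 22), Rational(-21235, 1125608)) = Rational(-9679783635, 24763376)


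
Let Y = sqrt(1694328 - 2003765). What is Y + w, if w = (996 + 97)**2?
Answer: 1194649 + I*sqrt(309437) ≈ 1.1946e+6 + 556.27*I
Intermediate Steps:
w = 1194649 (w = 1093**2 = 1194649)
Y = I*sqrt(309437) (Y = sqrt(-309437) = I*sqrt(309437) ≈ 556.27*I)
Y + w = I*sqrt(309437) + 1194649 = 1194649 + I*sqrt(309437)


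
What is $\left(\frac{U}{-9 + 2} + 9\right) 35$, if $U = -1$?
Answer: $320$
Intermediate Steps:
$\left(\frac{U}{-9 + 2} + 9\right) 35 = \left(\frac{1}{-9 + 2} \left(-1\right) + 9\right) 35 = \left(\frac{1}{-7} \left(-1\right) + 9\right) 35 = \left(\left(- \frac{1}{7}\right) \left(-1\right) + 9\right) 35 = \left(\frac{1}{7} + 9\right) 35 = \frac{64}{7} \cdot 35 = 320$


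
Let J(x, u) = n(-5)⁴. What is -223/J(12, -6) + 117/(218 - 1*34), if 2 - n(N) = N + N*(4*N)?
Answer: 8752167485/13764156984 ≈ 0.63587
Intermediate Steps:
n(N) = 2 - N - 4*N² (n(N) = 2 - (N + N*(4*N)) = 2 - (N + 4*N²) = 2 + (-N - 4*N²) = 2 - N - 4*N²)
J(x, u) = 74805201 (J(x, u) = (2 - 1*(-5) - 4*(-5)²)⁴ = (2 + 5 - 4*25)⁴ = (2 + 5 - 100)⁴ = (-93)⁴ = 74805201)
-223/J(12, -6) + 117/(218 - 1*34) = -223/74805201 + 117/(218 - 1*34) = -223*1/74805201 + 117/(218 - 34) = -223/74805201 + 117/184 = 8752167485/13764156984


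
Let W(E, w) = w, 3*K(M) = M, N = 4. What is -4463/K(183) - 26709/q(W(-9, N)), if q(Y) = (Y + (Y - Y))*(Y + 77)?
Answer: -1025087/6588 ≈ -155.60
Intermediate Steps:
K(M) = M/3
q(Y) = Y*(77 + Y) (q(Y) = (Y + 0)*(77 + Y) = Y*(77 + Y))
-4463/K(183) - 26709/q(W(-9, N)) = -4463/((1/3)*183) - 26709*1/(4*(77 + 4)) = -4463/61 - 26709/(4*81) = -4463*1/61 - 26709/324 = -4463/61 - 26709*1/324 = -4463/61 - 8903/108 = -1025087/6588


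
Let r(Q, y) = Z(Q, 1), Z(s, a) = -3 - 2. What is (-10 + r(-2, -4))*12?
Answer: -180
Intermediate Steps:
Z(s, a) = -5
r(Q, y) = -5
(-10 + r(-2, -4))*12 = (-10 - 5)*12 = -15*12 = -180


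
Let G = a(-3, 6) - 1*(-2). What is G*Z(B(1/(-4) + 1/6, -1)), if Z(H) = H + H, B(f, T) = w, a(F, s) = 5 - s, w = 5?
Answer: 10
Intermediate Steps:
B(f, T) = 5
G = 1 (G = (5 - 1*6) - 1*(-2) = (5 - 6) + 2 = -1 + 2 = 1)
Z(H) = 2*H
G*Z(B(1/(-4) + 1/6, -1)) = 1*(2*5) = 1*10 = 10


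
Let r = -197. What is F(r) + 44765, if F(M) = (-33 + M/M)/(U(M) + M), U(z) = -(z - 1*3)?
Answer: 134263/3 ≈ 44754.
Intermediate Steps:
U(z) = 3 - z (U(z) = -(z - 3) = -(-3 + z) = 3 - z)
F(M) = -32/3 (F(M) = (-33 + M/M)/((3 - M) + M) = (-33 + 1)/3 = -32*⅓ = -32/3)
F(r) + 44765 = -32/3 + 44765 = 134263/3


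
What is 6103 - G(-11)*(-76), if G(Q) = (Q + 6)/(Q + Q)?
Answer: 67323/11 ≈ 6120.3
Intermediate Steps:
G(Q) = (6 + Q)/(2*Q) (G(Q) = (6 + Q)/((2*Q)) = (6 + Q)*(1/(2*Q)) = (6 + Q)/(2*Q))
6103 - G(-11)*(-76) = 6103 - (½)*(6 - 11)/(-11)*(-76) = 6103 - (½)*(-1/11)*(-5)*(-76) = 6103 - 5*(-76)/22 = 6103 - 1*(-190/11) = 6103 + 190/11 = 67323/11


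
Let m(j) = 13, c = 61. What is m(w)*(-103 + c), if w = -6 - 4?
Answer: -546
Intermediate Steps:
w = -10
m(w)*(-103 + c) = 13*(-103 + 61) = 13*(-42) = -546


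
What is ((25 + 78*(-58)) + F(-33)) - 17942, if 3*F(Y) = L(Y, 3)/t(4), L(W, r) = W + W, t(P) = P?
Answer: -44893/2 ≈ -22447.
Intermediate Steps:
L(W, r) = 2*W
F(Y) = Y/6 (F(Y) = ((2*Y)/4)/3 = ((2*Y)*(¼))/3 = (Y/2)/3 = Y/6)
((25 + 78*(-58)) + F(-33)) - 17942 = ((25 + 78*(-58)) + (⅙)*(-33)) - 17942 = ((25 - 4524) - 11/2) - 17942 = (-4499 - 11/2) - 17942 = -9009/2 - 17942 = -44893/2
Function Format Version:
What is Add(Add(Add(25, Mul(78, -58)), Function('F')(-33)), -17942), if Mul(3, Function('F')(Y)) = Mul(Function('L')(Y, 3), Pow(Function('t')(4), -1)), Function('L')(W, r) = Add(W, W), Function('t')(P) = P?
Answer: Rational(-44893, 2) ≈ -22447.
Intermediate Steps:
Function('L')(W, r) = Mul(2, W)
Function('F')(Y) = Mul(Rational(1, 6), Y) (Function('F')(Y) = Mul(Rational(1, 3), Mul(Mul(2, Y), Pow(4, -1))) = Mul(Rational(1, 3), Mul(Mul(2, Y), Rational(1, 4))) = Mul(Rational(1, 3), Mul(Rational(1, 2), Y)) = Mul(Rational(1, 6), Y))
Add(Add(Add(25, Mul(78, -58)), Function('F')(-33)), -17942) = Add(Add(Add(25, Mul(78, -58)), Mul(Rational(1, 6), -33)), -17942) = Add(Add(Add(25, -4524), Rational(-11, 2)), -17942) = Add(Add(-4499, Rational(-11, 2)), -17942) = Add(Rational(-9009, 2), -17942) = Rational(-44893, 2)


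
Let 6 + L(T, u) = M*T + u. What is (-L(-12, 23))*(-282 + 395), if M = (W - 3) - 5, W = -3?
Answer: -16837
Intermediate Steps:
M = -11 (M = (-3 - 3) - 5 = -6 - 5 = -11)
L(T, u) = -6 + u - 11*T (L(T, u) = -6 + (-11*T + u) = -6 + (u - 11*T) = -6 + u - 11*T)
(-L(-12, 23))*(-282 + 395) = (-(-6 + 23 - 11*(-12)))*(-282 + 395) = -(-6 + 23 + 132)*113 = -1*149*113 = -149*113 = -16837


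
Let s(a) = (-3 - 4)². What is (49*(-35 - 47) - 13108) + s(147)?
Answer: -17077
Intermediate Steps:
s(a) = 49 (s(a) = (-7)² = 49)
(49*(-35 - 47) - 13108) + s(147) = (49*(-35 - 47) - 13108) + 49 = (49*(-82) - 13108) + 49 = (-4018 - 13108) + 49 = -17126 + 49 = -17077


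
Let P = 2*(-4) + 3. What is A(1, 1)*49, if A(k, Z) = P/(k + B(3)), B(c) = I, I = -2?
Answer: 245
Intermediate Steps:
B(c) = -2
P = -5 (P = -8 + 3 = -5)
A(k, Z) = -5/(-2 + k) (A(k, Z) = -5/(k - 2) = -5/(-2 + k))
A(1, 1)*49 = -5/(-2 + 1)*49 = -5/(-1)*49 = -5*(-1)*49 = 5*49 = 245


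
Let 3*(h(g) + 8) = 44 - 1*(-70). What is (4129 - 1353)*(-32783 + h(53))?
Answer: -90922328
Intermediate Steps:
h(g) = 30 (h(g) = -8 + (44 - 1*(-70))/3 = -8 + (44 + 70)/3 = -8 + (⅓)*114 = -8 + 38 = 30)
(4129 - 1353)*(-32783 + h(53)) = (4129 - 1353)*(-32783 + 30) = 2776*(-32753) = -90922328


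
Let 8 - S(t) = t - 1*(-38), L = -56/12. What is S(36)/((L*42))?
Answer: 33/98 ≈ 0.33673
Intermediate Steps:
L = -14/3 (L = -56*1/12 = -14/3 ≈ -4.6667)
S(t) = -30 - t (S(t) = 8 - (t - 1*(-38)) = 8 - (t + 38) = 8 - (38 + t) = 8 + (-38 - t) = -30 - t)
S(36)/((L*42)) = (-30 - 1*36)/((-14/3*42)) = (-30 - 36)/(-196) = -66*(-1/196) = 33/98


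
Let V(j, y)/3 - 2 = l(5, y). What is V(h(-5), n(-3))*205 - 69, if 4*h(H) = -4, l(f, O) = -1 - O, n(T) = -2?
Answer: 1776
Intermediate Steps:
h(H) = -1 (h(H) = (¼)*(-4) = -1)
V(j, y) = 3 - 3*y (V(j, y) = 6 + 3*(-1 - y) = 6 + (-3 - 3*y) = 3 - 3*y)
V(h(-5), n(-3))*205 - 69 = (3 - 3*(-2))*205 - 69 = (3 + 6)*205 - 69 = 9*205 - 69 = 1845 - 69 = 1776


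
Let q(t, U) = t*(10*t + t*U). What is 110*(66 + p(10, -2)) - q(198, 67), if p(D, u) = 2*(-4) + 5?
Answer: -3011778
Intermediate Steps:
p(D, u) = -3 (p(D, u) = -8 + 5 = -3)
q(t, U) = t*(10*t + U*t)
110*(66 + p(10, -2)) - q(198, 67) = 110*(66 - 3) - 198**2*(10 + 67) = 110*63 - 39204*77 = 6930 - 1*3018708 = 6930 - 3018708 = -3011778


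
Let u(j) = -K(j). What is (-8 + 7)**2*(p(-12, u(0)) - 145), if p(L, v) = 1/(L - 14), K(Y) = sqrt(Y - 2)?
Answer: -3771/26 ≈ -145.04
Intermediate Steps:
K(Y) = sqrt(-2 + Y)
u(j) = -sqrt(-2 + j)
p(L, v) = 1/(-14 + L)
(-8 + 7)**2*(p(-12, u(0)) - 145) = (-8 + 7)**2*(1/(-14 - 12) - 145) = (-1)**2*(1/(-26) - 145) = 1*(-1/26 - 145) = 1*(-3771/26) = -3771/26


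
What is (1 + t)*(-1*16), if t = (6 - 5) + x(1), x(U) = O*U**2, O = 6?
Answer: -128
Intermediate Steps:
x(U) = 6*U**2
t = 7 (t = (6 - 5) + 6*1**2 = 1 + 6*1 = 1 + 6 = 7)
(1 + t)*(-1*16) = (1 + 7)*(-1*16) = 8*(-16) = -128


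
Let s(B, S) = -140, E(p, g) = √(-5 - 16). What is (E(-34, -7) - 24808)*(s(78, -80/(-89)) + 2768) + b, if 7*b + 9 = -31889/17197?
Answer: -1121165733194/17197 + 2628*I*√21 ≈ -6.5195e+7 + 12043.0*I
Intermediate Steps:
E(p, g) = I*√21 (E(p, g) = √(-21) = I*√21)
b = -26666/17197 (b = -9/7 + (-31889/17197)/7 = -9/7 + (-31889*1/17197)/7 = -9/7 + (⅐)*(-31889/17197) = -9/7 - 31889/120379 = -26666/17197 ≈ -1.5506)
(E(-34, -7) - 24808)*(s(78, -80/(-89)) + 2768) + b = (I*√21 - 24808)*(-140 + 2768) - 26666/17197 = (-24808 + I*√21)*2628 - 26666/17197 = (-65195424 + 2628*I*√21) - 26666/17197 = -1121165733194/17197 + 2628*I*√21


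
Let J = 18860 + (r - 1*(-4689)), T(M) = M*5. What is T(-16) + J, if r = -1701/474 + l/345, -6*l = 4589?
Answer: 1918468097/81765 ≈ 23463.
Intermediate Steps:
l = -4589/6 (l = -⅙*4589 = -4589/6 ≈ -764.83)
r = -474688/81765 (r = -1701/474 - 4589/6/345 = -1701*1/474 - 4589/6*1/345 = -567/158 - 4589/2070 = -474688/81765 ≈ -5.8055)
T(M) = 5*M
J = 1925009297/81765 (J = 18860 + (-474688/81765 - 1*(-4689)) = 18860 + (-474688/81765 + 4689) = 18860 + 382921397/81765 = 1925009297/81765 ≈ 23543.)
T(-16) + J = 5*(-16) + 1925009297/81765 = -80 + 1925009297/81765 = 1918468097/81765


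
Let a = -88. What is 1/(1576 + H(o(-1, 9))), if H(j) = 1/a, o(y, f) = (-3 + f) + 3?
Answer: 88/138687 ≈ 0.00063452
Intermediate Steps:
o(y, f) = f
H(j) = -1/88 (H(j) = 1/(-88) = -1/88)
1/(1576 + H(o(-1, 9))) = 1/(1576 - 1/88) = 1/(138687/88) = 88/138687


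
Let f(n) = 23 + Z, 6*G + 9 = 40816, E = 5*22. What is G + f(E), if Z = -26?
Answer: 40789/6 ≈ 6798.2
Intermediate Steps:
E = 110
G = 40807/6 (G = -3/2 + (1/6)*40816 = -3/2 + 20408/3 = 40807/6 ≈ 6801.2)
f(n) = -3 (f(n) = 23 - 26 = -3)
G + f(E) = 40807/6 - 3 = 40789/6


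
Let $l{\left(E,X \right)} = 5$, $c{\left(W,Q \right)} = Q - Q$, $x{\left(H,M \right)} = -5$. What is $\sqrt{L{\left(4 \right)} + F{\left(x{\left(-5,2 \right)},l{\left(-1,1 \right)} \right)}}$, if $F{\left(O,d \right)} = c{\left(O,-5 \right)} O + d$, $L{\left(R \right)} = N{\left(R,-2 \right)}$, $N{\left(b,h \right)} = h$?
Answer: $\sqrt{3} \approx 1.732$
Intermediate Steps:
$c{\left(W,Q \right)} = 0$
$L{\left(R \right)} = -2$
$F{\left(O,d \right)} = d$ ($F{\left(O,d \right)} = 0 O + d = 0 + d = d$)
$\sqrt{L{\left(4 \right)} + F{\left(x{\left(-5,2 \right)},l{\left(-1,1 \right)} \right)}} = \sqrt{-2 + 5} = \sqrt{3}$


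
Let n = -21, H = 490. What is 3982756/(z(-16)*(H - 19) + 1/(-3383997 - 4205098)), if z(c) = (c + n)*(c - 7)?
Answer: 15112756822910/1520934323497 ≈ 9.9365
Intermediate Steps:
z(c) = (-21 + c)*(-7 + c) (z(c) = (c - 21)*(c - 7) = (-21 + c)*(-7 + c))
3982756/(z(-16)*(H - 19) + 1/(-3383997 - 4205098)) = 3982756/((147 + (-16)² - 28*(-16))*(490 - 19) + 1/(-3383997 - 4205098)) = 3982756/((147 + 256 + 448)*471 + 1/(-7589095)) = 3982756/(851*471 - 1/7589095) = 3982756/(400821 - 1/7589095) = 3982756/(3041868646994/7589095) = 3982756*(7589095/3041868646994) = 15112756822910/1520934323497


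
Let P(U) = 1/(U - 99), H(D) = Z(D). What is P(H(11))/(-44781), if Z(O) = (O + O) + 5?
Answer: 1/3224232 ≈ 3.1015e-7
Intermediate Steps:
Z(O) = 5 + 2*O (Z(O) = 2*O + 5 = 5 + 2*O)
H(D) = 5 + 2*D
P(U) = 1/(-99 + U)
P(H(11))/(-44781) = 1/((-99 + (5 + 2*11))*(-44781)) = -1/44781/(-99 + (5 + 22)) = -1/44781/(-99 + 27) = -1/44781/(-72) = -1/72*(-1/44781) = 1/3224232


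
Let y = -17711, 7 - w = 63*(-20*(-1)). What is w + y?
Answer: -18964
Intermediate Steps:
w = -1253 (w = 7 - 63*(-20*(-1)) = 7 - 63*20 = 7 - 1*1260 = 7 - 1260 = -1253)
w + y = -1253 - 17711 = -18964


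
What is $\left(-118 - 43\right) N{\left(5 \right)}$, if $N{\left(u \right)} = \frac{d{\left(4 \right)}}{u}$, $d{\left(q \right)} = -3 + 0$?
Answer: $\frac{483}{5} \approx 96.6$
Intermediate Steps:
$d{\left(q \right)} = -3$
$N{\left(u \right)} = - \frac{3}{u}$
$\left(-118 - 43\right) N{\left(5 \right)} = \left(-118 - 43\right) \left(- \frac{3}{5}\right) = - 161 \left(\left(-3\right) \frac{1}{5}\right) = \left(-161\right) \left(- \frac{3}{5}\right) = \frac{483}{5}$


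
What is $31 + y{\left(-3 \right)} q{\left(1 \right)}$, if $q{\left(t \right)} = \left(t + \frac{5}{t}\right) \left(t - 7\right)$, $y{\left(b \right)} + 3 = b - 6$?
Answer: $463$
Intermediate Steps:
$y{\left(b \right)} = -9 + b$ ($y{\left(b \right)} = -3 + \left(b - 6\right) = -3 + \left(-6 + b\right) = -9 + b$)
$q{\left(t \right)} = \left(-7 + t\right) \left(t + \frac{5}{t}\right)$ ($q{\left(t \right)} = \left(t + \frac{5}{t}\right) \left(-7 + t\right) = \left(-7 + t\right) \left(t + \frac{5}{t}\right)$)
$31 + y{\left(-3 \right)} q{\left(1 \right)} = 31 + \left(-9 - 3\right) \left(5 + 1^{2} - \frac{35}{1} - 7\right) = 31 - 12 \left(5 + 1 - 35 - 7\right) = 31 - -432 = 31 + 432 = 463$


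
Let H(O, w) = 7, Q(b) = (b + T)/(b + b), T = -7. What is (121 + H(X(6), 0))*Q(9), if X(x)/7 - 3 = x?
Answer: 128/9 ≈ 14.222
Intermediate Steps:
Q(b) = (-7 + b)/(2*b) (Q(b) = (b - 7)/(b + b) = (-7 + b)/((2*b)) = (-7 + b)*(1/(2*b)) = (-7 + b)/(2*b))
X(x) = 21 + 7*x
(121 + H(X(6), 0))*Q(9) = (121 + 7)*((1/2)*(-7 + 9)/9) = 128*((1/2)*(1/9)*2) = 128*(1/9) = 128/9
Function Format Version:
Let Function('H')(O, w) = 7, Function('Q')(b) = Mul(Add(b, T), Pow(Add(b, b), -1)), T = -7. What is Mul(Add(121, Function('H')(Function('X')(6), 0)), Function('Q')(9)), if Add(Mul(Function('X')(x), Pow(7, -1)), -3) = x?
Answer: Rational(128, 9) ≈ 14.222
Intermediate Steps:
Function('Q')(b) = Mul(Rational(1, 2), Pow(b, -1), Add(-7, b)) (Function('Q')(b) = Mul(Add(b, -7), Pow(Add(b, b), -1)) = Mul(Add(-7, b), Pow(Mul(2, b), -1)) = Mul(Add(-7, b), Mul(Rational(1, 2), Pow(b, -1))) = Mul(Rational(1, 2), Pow(b, -1), Add(-7, b)))
Function('X')(x) = Add(21, Mul(7, x))
Mul(Add(121, Function('H')(Function('X')(6), 0)), Function('Q')(9)) = Mul(Add(121, 7), Mul(Rational(1, 2), Pow(9, -1), Add(-7, 9))) = Mul(128, Mul(Rational(1, 2), Rational(1, 9), 2)) = Mul(128, Rational(1, 9)) = Rational(128, 9)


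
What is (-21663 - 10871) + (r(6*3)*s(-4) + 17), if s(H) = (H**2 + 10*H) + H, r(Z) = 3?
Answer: -32601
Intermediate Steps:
s(H) = H**2 + 11*H
(-21663 - 10871) + (r(6*3)*s(-4) + 17) = (-21663 - 10871) + (3*(-4*(11 - 4)) + 17) = -32534 + (3*(-4*7) + 17) = -32534 + (3*(-28) + 17) = -32534 + (-84 + 17) = -32534 - 67 = -32601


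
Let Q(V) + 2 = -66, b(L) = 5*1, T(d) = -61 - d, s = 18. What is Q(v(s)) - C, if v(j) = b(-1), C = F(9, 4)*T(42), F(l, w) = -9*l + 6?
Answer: -7793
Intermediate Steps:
F(l, w) = 6 - 9*l
C = 7725 (C = (6 - 9*9)*(-61 - 1*42) = (6 - 81)*(-61 - 42) = -75*(-103) = 7725)
b(L) = 5
v(j) = 5
Q(V) = -68 (Q(V) = -2 - 66 = -68)
Q(v(s)) - C = -68 - 1*7725 = -68 - 7725 = -7793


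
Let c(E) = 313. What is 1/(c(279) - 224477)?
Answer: -1/224164 ≈ -4.4610e-6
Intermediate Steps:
1/(c(279) - 224477) = 1/(313 - 224477) = 1/(-224164) = -1/224164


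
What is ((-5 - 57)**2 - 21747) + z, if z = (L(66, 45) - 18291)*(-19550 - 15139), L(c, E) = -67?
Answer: 636802759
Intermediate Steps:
z = 636820662 (z = (-67 - 18291)*(-19550 - 15139) = -18358*(-34689) = 636820662)
((-5 - 57)**2 - 21747) + z = ((-5 - 57)**2 - 21747) + 636820662 = ((-62)**2 - 21747) + 636820662 = (3844 - 21747) + 636820662 = -17903 + 636820662 = 636802759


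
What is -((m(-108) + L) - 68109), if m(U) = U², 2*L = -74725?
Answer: 187615/2 ≈ 93808.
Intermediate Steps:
L = -74725/2 (L = (½)*(-74725) = -74725/2 ≈ -37363.)
-((m(-108) + L) - 68109) = -(((-108)² - 74725/2) - 68109) = -((11664 - 74725/2) - 68109) = -(-51397/2 - 68109) = -1*(-187615/2) = 187615/2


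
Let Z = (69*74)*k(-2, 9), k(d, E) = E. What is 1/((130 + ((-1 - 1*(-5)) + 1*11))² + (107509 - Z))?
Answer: 1/82580 ≈ 1.2109e-5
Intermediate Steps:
Z = 45954 (Z = (69*74)*9 = 5106*9 = 45954)
1/((130 + ((-1 - 1*(-5)) + 1*11))² + (107509 - Z)) = 1/((130 + ((-1 - 1*(-5)) + 1*11))² + (107509 - 1*45954)) = 1/((130 + ((-1 + 5) + 11))² + (107509 - 45954)) = 1/((130 + (4 + 11))² + 61555) = 1/((130 + 15)² + 61555) = 1/(145² + 61555) = 1/(21025 + 61555) = 1/82580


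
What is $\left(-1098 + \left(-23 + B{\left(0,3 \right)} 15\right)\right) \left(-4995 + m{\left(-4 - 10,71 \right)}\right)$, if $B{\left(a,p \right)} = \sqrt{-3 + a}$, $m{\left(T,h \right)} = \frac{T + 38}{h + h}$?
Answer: $\frac{397543593}{71} - \frac{5319495 i \sqrt{3}}{71} \approx 5.5992 \cdot 10^{6} - 1.2977 \cdot 10^{5} i$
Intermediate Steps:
$m{\left(T,h \right)} = \frac{38 + T}{2 h}$
$\left(-1098 + \left(-23 + B{\left(0,3 \right)} 15\right)\right) \left(-4995 + m{\left(-4 - 10,71 \right)}\right) = \left(-1098 - \left(23 - \sqrt{-3 + 0} \cdot 15\right)\right) \left(-4995 + \frac{38 - 14}{2 \cdot 71}\right) = \left(-1098 - \left(23 - \sqrt{-3} \cdot 15\right)\right) \left(-4995 + \frac{1}{2} \cdot \frac{1}{71} \left(38 - 14\right)\right) = \left(-1098 - \left(23 - i \sqrt{3} \cdot 15\right)\right) \left(-4995 + \frac{1}{2} \cdot \frac{1}{71} \cdot 24\right) = \left(-1098 - \left(23 - 15 i \sqrt{3}\right)\right) \left(-4995 + \frac{12}{71}\right) = \left(-1121 + 15 i \sqrt{3}\right) \left(- \frac{354633}{71}\right) = \frac{397543593}{71} - \frac{5319495 i \sqrt{3}}{71}$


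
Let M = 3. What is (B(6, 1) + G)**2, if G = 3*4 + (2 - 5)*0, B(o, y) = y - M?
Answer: 100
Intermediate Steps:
B(o, y) = -3 + y (B(o, y) = y - 1*3 = y - 3 = -3 + y)
G = 12 (G = 12 - 3*0 = 12 + 0 = 12)
(B(6, 1) + G)**2 = ((-3 + 1) + 12)**2 = (-2 + 12)**2 = 10**2 = 100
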